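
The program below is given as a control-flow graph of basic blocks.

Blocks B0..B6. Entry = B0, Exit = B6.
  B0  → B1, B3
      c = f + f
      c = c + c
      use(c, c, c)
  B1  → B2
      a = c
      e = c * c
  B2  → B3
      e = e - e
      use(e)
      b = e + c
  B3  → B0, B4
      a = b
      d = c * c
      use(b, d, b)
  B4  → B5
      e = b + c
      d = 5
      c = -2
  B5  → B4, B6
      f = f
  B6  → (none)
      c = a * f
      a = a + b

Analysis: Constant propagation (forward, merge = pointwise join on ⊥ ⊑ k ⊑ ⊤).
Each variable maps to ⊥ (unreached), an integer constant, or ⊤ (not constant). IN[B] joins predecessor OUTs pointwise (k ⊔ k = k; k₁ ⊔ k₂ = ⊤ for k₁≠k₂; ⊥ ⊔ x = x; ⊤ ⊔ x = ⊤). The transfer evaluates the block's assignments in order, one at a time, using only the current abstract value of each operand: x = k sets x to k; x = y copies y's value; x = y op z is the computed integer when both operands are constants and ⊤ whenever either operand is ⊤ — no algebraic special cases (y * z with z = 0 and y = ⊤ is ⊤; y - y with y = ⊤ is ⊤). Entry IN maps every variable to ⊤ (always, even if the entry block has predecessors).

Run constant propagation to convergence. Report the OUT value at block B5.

Answer: {a: ⊤, b: ⊤, c: -2, d: 5, e: ⊤, f: ⊤}

Working:
Fixpoint table:
  B0: | IN=(all ⊤) | OUT=(all ⊤)
  B1: | IN=(all ⊤) | OUT=(all ⊤)
  B2: | IN=(all ⊤) | OUT=(all ⊤)
  B3: | IN=(all ⊤) | OUT=(all ⊤)
  B4: | IN=(all ⊤) | OUT={c:-2, d:5; rest ⊤}
  B5: | IN={c:-2, d:5; rest ⊤} | OUT={c:-2, d:5; rest ⊤}
  B6: | IN={c:-2, d:5; rest ⊤} | OUT={d:5; rest ⊤}

Merge at B5: IN[B5] = OUT[B4] = {a: ⊤, b: ⊤, c: -2, d: 5, e: ⊤, f: ⊤}
Applying B5's transfer function to that IN value gives OUT[B5] (row B5 above).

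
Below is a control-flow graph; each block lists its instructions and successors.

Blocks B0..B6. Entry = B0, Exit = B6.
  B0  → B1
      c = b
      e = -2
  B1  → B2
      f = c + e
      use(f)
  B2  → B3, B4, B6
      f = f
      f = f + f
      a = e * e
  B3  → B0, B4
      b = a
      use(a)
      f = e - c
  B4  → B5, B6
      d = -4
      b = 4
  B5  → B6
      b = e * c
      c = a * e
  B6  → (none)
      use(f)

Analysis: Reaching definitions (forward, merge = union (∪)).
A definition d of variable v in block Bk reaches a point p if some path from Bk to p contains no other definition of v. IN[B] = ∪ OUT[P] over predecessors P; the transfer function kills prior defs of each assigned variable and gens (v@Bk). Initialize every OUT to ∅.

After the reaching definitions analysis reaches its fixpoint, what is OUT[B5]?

Answer: {a@B2, b@B5, c@B5, d@B4, e@B0, f@B2, f@B3}

Working:
Fixpoint table:
  B0:  IN={a@B2, b@B3, c@B0, e@B0, f@B3}  OUT={a@B2, b@B3, c@B0, e@B0, f@B3}
  B1:  IN={a@B2, b@B3, c@B0, e@B0, f@B3}  OUT={a@B2, b@B3, c@B0, e@B0, f@B1}
  B2:  IN={a@B2, b@B3, c@B0, e@B0, f@B1}  OUT={a@B2, b@B3, c@B0, e@B0, f@B2}
  B3:  IN={a@B2, b@B3, c@B0, e@B0, f@B2}  OUT={a@B2, b@B3, c@B0, e@B0, f@B3}
  B4:  IN={a@B2, b@B3, c@B0, e@B0, f@B2, f@B3}  OUT={a@B2, b@B4, c@B0, d@B4, e@B0, f@B2, f@B3}
  B5:  IN={a@B2, b@B4, c@B0, d@B4, e@B0, f@B2, f@B3}  OUT={a@B2, b@B5, c@B5, d@B4, e@B0, f@B2, f@B3}
  B6:  IN={a@B2, b@B3, b@B4, b@B5, c@B0, c@B5, d@B4, e@B0, f@B2, f@B3}  OUT={a@B2, b@B3, b@B4, b@B5, c@B0, c@B5, d@B4, e@B0, f@B2, f@B3}

Merge at B5: IN[B5] = OUT[B4] = {a@B2, b@B4, c@B0, d@B4, e@B0, f@B2, f@B3}
Applying B5's transfer function to that IN value gives OUT[B5] (row B5 above).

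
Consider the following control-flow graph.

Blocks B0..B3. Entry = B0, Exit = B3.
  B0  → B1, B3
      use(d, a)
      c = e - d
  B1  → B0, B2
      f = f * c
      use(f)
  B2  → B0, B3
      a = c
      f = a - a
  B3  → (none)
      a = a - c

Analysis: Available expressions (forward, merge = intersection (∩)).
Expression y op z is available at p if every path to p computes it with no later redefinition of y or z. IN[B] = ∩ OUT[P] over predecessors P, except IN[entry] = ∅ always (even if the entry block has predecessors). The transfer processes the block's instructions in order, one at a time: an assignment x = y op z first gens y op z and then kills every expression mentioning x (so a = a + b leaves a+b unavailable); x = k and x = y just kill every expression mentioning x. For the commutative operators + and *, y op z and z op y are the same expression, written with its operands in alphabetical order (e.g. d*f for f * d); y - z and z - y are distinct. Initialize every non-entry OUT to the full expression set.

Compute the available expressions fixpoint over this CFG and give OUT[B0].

Per-block solution:
  B0:   IN={}   OUT={e-d}
  B1:   IN={e-d}   OUT={e-d}
  B2:   IN={e-d}   OUT={a-a, e-d}
  B3:   IN={e-d}   OUT={e-d}

Merge at B0 (entry node, so the boundary value {} is joined with the incoming edge(s)): IN[B0] = {} ∩ OUT[B1] ∩ OUT[B2] = {}
Applying B0's transfer function to that IN value gives OUT[B0] (row B0 above).

Answer: {e-d}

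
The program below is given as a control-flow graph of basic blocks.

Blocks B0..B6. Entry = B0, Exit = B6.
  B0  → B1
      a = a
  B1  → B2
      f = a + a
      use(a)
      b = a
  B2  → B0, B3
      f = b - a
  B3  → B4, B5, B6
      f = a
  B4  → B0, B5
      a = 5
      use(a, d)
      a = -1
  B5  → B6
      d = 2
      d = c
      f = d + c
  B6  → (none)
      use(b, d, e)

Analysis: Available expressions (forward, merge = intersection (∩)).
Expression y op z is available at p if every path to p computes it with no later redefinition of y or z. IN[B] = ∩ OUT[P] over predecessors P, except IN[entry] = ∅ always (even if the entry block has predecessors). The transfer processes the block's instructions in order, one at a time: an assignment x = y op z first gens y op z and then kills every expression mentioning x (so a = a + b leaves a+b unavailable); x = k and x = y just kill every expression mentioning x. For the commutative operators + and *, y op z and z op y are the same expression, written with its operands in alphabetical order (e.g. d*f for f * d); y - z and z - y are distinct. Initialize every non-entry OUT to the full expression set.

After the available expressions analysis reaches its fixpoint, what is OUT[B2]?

Answer: {a+a, b-a}

Derivation:
Per-block solution:
  B0:   IN={}   OUT={}
  B1:   IN={}   OUT={a+a}
  B2:   IN={a+a}   OUT={a+a, b-a}
  B3:   IN={a+a, b-a}   OUT={a+a, b-a}
  B4:   IN={a+a, b-a}   OUT={}
  B5:   IN={}   OUT={c+d}
  B6:   IN={}   OUT={}

Merge at B2: IN[B2] = OUT[B1] = {a+a}
Applying B2's transfer function to that IN value gives OUT[B2] (row B2 above).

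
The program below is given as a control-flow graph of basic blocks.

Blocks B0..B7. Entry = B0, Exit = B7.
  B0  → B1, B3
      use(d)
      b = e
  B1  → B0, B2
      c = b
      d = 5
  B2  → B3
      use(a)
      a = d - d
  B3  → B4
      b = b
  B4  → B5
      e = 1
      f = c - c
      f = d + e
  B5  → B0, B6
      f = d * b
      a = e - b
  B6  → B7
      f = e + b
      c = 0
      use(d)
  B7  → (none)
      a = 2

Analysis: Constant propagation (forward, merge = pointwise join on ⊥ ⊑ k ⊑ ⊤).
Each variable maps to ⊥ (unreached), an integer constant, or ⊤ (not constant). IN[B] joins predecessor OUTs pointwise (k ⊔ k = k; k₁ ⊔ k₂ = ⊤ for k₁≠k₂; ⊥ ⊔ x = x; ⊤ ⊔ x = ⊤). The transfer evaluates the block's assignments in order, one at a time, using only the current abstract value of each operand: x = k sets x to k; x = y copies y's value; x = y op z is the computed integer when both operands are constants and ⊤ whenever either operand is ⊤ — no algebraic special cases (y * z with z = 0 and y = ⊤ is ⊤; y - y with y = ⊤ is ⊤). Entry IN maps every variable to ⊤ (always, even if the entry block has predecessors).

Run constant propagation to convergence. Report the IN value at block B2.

Answer: {a: ⊤, b: ⊤, c: ⊤, d: 5, e: ⊤, f: ⊤}

Working:
Converged values:
  B0:   IN=(all ⊤)   OUT=(all ⊤)
  B1:   IN=(all ⊤)   OUT={d:5; rest ⊤}
  B2:   IN={d:5; rest ⊤}   OUT={a:0, d:5; rest ⊤}
  B3:   IN=(all ⊤)   OUT=(all ⊤)
  B4:   IN=(all ⊤)   OUT={e:1; rest ⊤}
  B5:   IN={e:1; rest ⊤}   OUT={e:1; rest ⊤}
  B6:   IN={e:1; rest ⊤}   OUT={c:0, e:1; rest ⊤}
  B7:   IN={c:0, e:1; rest ⊤}   OUT={a:2, c:0, e:1; rest ⊤}

Merge at B2: IN[B2] = OUT[B1] = {a: ⊤, b: ⊤, c: ⊤, d: 5, e: ⊤, f: ⊤}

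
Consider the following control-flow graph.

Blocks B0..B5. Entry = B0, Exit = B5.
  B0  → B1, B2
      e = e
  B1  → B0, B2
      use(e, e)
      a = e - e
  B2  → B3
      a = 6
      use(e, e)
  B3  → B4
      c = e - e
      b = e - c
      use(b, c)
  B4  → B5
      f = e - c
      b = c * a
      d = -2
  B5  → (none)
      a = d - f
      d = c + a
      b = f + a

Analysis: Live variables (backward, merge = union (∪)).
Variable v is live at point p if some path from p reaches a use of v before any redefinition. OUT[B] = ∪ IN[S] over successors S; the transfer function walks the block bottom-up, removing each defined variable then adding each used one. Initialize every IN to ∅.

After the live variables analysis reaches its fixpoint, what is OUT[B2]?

Answer: {a, e}

Derivation:
Per-block solution:
  B0: | IN={e} | OUT={e}
  B1: | IN={e} | OUT={e}
  B2: | IN={e} | OUT={a, e}
  B3: | IN={a, e} | OUT={a, c, e}
  B4: | IN={a, c, e} | OUT={c, d, f}
  B5: | IN={c, d, f} | OUT={}

Merge at B2: OUT[B2] = IN[B3] = {a, e}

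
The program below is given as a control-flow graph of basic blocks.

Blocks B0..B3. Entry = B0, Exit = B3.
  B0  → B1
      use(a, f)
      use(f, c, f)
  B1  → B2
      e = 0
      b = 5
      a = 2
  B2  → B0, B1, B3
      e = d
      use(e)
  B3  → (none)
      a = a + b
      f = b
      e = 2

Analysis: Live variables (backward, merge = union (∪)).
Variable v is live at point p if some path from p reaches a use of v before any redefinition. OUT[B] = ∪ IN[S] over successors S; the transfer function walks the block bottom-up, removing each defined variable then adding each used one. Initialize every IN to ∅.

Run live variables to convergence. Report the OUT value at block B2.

Answer: {a, b, c, d, f}

Working:
Per-block solution:
  B0:  IN={a, c, d, f}  OUT={c, d, f}
  B1:  IN={c, d, f}  OUT={a, b, c, d, f}
  B2:  IN={a, b, c, d, f}  OUT={a, b, c, d, f}
  B3:  IN={a, b}  OUT={}

Merge at B2: OUT[B2] = IN[B0] ⊔ IN[B1] ⊔ IN[B3] = {a, b, c, d, f}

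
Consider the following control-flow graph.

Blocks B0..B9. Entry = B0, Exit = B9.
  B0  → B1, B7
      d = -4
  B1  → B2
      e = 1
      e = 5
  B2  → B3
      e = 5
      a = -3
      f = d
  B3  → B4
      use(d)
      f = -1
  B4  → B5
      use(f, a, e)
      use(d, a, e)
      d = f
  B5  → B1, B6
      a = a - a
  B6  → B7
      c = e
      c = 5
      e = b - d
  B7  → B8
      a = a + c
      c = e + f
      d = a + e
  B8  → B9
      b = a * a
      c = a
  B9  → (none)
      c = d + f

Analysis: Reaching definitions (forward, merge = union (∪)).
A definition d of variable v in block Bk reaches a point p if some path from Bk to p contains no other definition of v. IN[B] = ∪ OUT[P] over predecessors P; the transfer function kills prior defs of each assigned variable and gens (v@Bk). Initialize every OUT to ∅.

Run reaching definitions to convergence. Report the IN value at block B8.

Answer: {a@B7, c@B7, d@B7, e@B6, f@B3}

Working:
Fixpoint table:
  B0:   IN={}   OUT={d@B0}
  B1:   IN={a@B5, d@B0, d@B4, e@B2, f@B3}   OUT={a@B5, d@B0, d@B4, e@B1, f@B3}
  B2:   IN={a@B5, d@B0, d@B4, e@B1, f@B3}   OUT={a@B2, d@B0, d@B4, e@B2, f@B2}
  B3:   IN={a@B2, d@B0, d@B4, e@B2, f@B2}   OUT={a@B2, d@B0, d@B4, e@B2, f@B3}
  B4:   IN={a@B2, d@B0, d@B4, e@B2, f@B3}   OUT={a@B2, d@B4, e@B2, f@B3}
  B5:   IN={a@B2, d@B4, e@B2, f@B3}   OUT={a@B5, d@B4, e@B2, f@B3}
  B6:   IN={a@B5, d@B4, e@B2, f@B3}   OUT={a@B5, c@B6, d@B4, e@B6, f@B3}
  B7:   IN={a@B5, c@B6, d@B0, d@B4, e@B6, f@B3}   OUT={a@B7, c@B7, d@B7, e@B6, f@B3}
  B8:   IN={a@B7, c@B7, d@B7, e@B6, f@B3}   OUT={a@B7, b@B8, c@B8, d@B7, e@B6, f@B3}
  B9:   IN={a@B7, b@B8, c@B8, d@B7, e@B6, f@B3}   OUT={a@B7, b@B8, c@B9, d@B7, e@B6, f@B3}

Merge at B8: IN[B8] = OUT[B7] = {a@B7, c@B7, d@B7, e@B6, f@B3}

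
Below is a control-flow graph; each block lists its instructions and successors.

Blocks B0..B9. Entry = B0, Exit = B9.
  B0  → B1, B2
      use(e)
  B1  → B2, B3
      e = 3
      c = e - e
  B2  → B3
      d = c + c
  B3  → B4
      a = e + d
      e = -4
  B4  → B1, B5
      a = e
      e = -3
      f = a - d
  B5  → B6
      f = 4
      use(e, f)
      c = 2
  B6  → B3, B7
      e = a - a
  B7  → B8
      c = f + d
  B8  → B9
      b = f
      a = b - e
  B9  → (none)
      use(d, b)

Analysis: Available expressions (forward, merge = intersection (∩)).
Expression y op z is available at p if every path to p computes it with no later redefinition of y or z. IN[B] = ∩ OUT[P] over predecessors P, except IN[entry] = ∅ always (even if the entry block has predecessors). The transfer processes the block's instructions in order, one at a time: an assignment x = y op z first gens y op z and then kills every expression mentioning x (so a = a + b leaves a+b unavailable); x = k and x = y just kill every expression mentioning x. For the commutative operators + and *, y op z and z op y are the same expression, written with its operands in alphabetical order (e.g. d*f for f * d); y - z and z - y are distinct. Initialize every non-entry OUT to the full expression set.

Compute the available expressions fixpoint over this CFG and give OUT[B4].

Answer: {a-d}

Derivation:
Per-block solution:
  B0: | IN={} | OUT={}
  B1: | IN={} | OUT={e-e}
  B2: | IN={} | OUT={c+c}
  B3: | IN={} | OUT={}
  B4: | IN={} | OUT={a-d}
  B5: | IN={a-d} | OUT={a-d}
  B6: | IN={a-d} | OUT={a-a, a-d}
  B7: | IN={a-a, a-d} | OUT={a-a, a-d, d+f}
  B8: | IN={a-a, a-d, d+f} | OUT={b-e, d+f}
  B9: | IN={b-e, d+f} | OUT={b-e, d+f}

Merge at B4: IN[B4] = OUT[B3] = {}
Applying B4's transfer function to that IN value gives OUT[B4] (row B4 above).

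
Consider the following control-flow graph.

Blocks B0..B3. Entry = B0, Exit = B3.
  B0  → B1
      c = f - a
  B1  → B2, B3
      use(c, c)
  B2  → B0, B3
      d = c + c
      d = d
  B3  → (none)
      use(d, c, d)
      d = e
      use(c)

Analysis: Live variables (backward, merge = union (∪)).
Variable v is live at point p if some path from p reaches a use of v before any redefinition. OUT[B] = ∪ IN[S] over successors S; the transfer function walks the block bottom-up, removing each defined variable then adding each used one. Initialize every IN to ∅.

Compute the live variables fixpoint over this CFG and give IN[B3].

Converged values:
  B0: | IN={a, d, e, f} | OUT={a, c, d, e, f}
  B1: | IN={a, c, d, e, f} | OUT={a, c, d, e, f}
  B2: | IN={a, c, e, f} | OUT={a, c, d, e, f}
  B3: | IN={c, d, e} | OUT={}

B3 is the boundary node: OUT[B3] = {}
Applying B3's transfer function to that OUT value gives IN[B3] (row B3 above).

Answer: {c, d, e}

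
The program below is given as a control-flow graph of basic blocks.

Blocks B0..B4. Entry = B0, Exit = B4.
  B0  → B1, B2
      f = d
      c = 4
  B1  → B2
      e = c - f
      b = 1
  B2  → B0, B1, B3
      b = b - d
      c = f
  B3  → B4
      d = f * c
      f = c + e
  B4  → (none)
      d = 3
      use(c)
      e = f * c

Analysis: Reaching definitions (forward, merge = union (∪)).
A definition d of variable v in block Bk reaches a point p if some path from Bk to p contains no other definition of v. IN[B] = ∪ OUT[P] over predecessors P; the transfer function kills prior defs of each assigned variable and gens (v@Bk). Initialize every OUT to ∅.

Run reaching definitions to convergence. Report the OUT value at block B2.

Per-block solution:
  B0:  IN={b@B2, c@B2, e@B1, f@B0}  OUT={b@B2, c@B0, e@B1, f@B0}
  B1:  IN={b@B2, c@B0, c@B2, e@B1, f@B0}  OUT={b@B1, c@B0, c@B2, e@B1, f@B0}
  B2:  IN={b@B1, b@B2, c@B0, c@B2, e@B1, f@B0}  OUT={b@B2, c@B2, e@B1, f@B0}
  B3:  IN={b@B2, c@B2, e@B1, f@B0}  OUT={b@B2, c@B2, d@B3, e@B1, f@B3}
  B4:  IN={b@B2, c@B2, d@B3, e@B1, f@B3}  OUT={b@B2, c@B2, d@B4, e@B4, f@B3}

Merge at B2: IN[B2] = OUT[B0] ⊔ OUT[B1] = {b@B1, b@B2, c@B0, c@B2, e@B1, f@B0}
Applying B2's transfer function to that IN value gives OUT[B2] (row B2 above).

Answer: {b@B2, c@B2, e@B1, f@B0}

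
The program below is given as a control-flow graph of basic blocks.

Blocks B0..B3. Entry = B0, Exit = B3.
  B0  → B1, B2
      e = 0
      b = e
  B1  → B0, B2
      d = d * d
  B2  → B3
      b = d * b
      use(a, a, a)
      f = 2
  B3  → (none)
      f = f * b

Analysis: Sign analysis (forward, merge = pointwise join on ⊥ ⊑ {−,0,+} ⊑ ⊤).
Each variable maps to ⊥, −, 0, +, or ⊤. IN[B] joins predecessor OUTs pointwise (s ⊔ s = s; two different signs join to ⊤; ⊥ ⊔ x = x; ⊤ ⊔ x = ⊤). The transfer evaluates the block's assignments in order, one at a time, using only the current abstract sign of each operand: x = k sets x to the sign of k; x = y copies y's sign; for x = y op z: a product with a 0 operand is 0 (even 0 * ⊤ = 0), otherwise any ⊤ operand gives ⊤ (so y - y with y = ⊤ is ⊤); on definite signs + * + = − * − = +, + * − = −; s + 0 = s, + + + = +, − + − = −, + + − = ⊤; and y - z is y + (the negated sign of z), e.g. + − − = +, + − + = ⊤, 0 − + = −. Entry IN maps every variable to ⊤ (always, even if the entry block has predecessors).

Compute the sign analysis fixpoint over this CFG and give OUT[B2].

Converged values:
  B0:  IN=(all ⊤)  OUT={b:0, e:0; rest ⊤}
  B1:  IN={b:0, e:0; rest ⊤}  OUT={b:0, e:0; rest ⊤}
  B2:  IN={b:0, e:0; rest ⊤}  OUT={b:0, e:0, f:+; rest ⊤}
  B3:  IN={b:0, e:0, f:+; rest ⊤}  OUT={b:0, e:0, f:0; rest ⊤}

Merge at B2: IN[B2] = OUT[B0] ⊔ OUT[B1] = {a: ⊤, b: 0, c: ⊤, d: ⊤, e: 0, f: ⊤}
Applying B2's transfer function to that IN value gives OUT[B2] (row B2 above).

Answer: {a: ⊤, b: 0, c: ⊤, d: ⊤, e: 0, f: +}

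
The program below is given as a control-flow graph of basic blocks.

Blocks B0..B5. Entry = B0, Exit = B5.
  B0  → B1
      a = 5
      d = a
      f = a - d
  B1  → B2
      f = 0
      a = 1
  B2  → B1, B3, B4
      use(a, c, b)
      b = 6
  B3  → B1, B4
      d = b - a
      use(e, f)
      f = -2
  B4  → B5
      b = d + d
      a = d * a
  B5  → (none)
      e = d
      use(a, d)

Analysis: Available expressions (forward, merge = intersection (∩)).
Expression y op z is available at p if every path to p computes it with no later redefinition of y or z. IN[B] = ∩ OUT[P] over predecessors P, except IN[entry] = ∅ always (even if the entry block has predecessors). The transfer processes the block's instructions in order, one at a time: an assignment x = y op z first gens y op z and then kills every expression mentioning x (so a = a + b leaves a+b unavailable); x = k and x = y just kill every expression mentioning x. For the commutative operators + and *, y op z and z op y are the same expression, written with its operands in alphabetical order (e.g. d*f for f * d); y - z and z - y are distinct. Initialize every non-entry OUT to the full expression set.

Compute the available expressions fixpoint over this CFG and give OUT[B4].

Converged values:
  B0: | IN={} | OUT={a-d}
  B1: | IN={} | OUT={}
  B2: | IN={} | OUT={}
  B3: | IN={} | OUT={b-a}
  B4: | IN={} | OUT={d+d}
  B5: | IN={d+d} | OUT={d+d}

Merge at B4: IN[B4] = OUT[B2] ∩ OUT[B3] = {}
Applying B4's transfer function to that IN value gives OUT[B4] (row B4 above).

Answer: {d+d}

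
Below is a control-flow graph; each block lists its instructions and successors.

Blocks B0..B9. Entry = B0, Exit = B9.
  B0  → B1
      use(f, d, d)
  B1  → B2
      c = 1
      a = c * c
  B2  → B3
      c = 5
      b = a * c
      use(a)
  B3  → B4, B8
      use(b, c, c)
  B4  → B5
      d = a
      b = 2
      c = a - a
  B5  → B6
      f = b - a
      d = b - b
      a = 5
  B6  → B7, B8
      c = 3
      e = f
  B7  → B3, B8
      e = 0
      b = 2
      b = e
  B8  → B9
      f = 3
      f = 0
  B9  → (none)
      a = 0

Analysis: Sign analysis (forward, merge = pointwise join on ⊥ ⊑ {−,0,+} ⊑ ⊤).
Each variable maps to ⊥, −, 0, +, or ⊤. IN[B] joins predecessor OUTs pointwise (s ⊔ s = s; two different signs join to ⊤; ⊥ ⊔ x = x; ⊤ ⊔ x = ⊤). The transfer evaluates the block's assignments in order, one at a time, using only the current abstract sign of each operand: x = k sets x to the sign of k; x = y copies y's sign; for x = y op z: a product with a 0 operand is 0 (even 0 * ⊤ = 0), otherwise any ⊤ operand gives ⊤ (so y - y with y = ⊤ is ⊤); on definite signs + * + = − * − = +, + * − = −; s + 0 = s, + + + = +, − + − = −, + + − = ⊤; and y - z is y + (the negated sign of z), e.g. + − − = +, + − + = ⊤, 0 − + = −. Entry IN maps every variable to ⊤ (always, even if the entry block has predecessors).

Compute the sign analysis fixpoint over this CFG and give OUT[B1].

Converged values:
  B0:   IN=(all ⊤)   OUT=(all ⊤)
  B1:   IN=(all ⊤)   OUT={a:+, c:+; rest ⊤}
  B2:   IN={a:+, c:+; rest ⊤}   OUT={a:+, b:+, c:+; rest ⊤}
  B3:   IN={a:+, c:+; rest ⊤}   OUT={a:+, c:+; rest ⊤}
  B4:   IN={a:+, c:+; rest ⊤}   OUT={a:+, b:+, d:+; rest ⊤}
  B5:   IN={a:+, b:+, d:+; rest ⊤}   OUT={a:+, b:+; rest ⊤}
  B6:   IN={a:+, b:+; rest ⊤}   OUT={a:+, b:+, c:+; rest ⊤}
  B7:   IN={a:+, b:+, c:+; rest ⊤}   OUT={a:+, b:0, c:+, e:0; rest ⊤}
  B8:   IN={a:+, c:+; rest ⊤}   OUT={a:+, c:+, f:0; rest ⊤}
  B9:   IN={a:+, c:+, f:0; rest ⊤}   OUT={a:0, c:+, f:0; rest ⊤}

Merge at B1: IN[B1] = OUT[B0] = {a: ⊤, b: ⊤, c: ⊤, d: ⊤, e: ⊤, f: ⊤}
Applying B1's transfer function to that IN value gives OUT[B1] (row B1 above).

Answer: {a: +, b: ⊤, c: +, d: ⊤, e: ⊤, f: ⊤}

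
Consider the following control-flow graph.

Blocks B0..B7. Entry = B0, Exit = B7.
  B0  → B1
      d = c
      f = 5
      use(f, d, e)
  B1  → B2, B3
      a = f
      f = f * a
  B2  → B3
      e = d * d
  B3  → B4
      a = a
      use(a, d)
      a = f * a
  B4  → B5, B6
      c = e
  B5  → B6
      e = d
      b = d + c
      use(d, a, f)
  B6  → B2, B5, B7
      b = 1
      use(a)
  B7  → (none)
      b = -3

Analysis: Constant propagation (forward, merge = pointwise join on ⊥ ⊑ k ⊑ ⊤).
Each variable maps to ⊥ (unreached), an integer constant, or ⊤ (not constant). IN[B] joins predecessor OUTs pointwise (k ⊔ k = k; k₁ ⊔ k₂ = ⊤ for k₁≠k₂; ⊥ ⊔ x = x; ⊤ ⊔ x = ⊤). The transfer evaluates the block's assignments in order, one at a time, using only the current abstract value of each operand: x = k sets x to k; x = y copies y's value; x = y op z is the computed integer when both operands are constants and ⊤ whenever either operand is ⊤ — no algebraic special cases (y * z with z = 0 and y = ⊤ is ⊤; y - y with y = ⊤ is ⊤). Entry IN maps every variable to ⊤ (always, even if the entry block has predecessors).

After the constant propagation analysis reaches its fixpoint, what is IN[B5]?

Fixpoint table:
  B0: | IN=(all ⊤) | OUT={f:5; rest ⊤}
  B1: | IN={f:5; rest ⊤} | OUT={a:5, f:25; rest ⊤}
  B2: | IN={f:25; rest ⊤} | OUT={f:25; rest ⊤}
  B3: | IN={f:25; rest ⊤} | OUT={f:25; rest ⊤}
  B4: | IN={f:25; rest ⊤} | OUT={f:25; rest ⊤}
  B5: | IN={f:25; rest ⊤} | OUT={f:25; rest ⊤}
  B6: | IN={f:25; rest ⊤} | OUT={b:1, f:25; rest ⊤}
  B7: | IN={b:1, f:25; rest ⊤} | OUT={b:-3, f:25; rest ⊤}

Merge at B5: IN[B5] = OUT[B4] ⊔ OUT[B6] = {a: ⊤, b: ⊤, c: ⊤, d: ⊤, e: ⊤, f: 25}

Answer: {a: ⊤, b: ⊤, c: ⊤, d: ⊤, e: ⊤, f: 25}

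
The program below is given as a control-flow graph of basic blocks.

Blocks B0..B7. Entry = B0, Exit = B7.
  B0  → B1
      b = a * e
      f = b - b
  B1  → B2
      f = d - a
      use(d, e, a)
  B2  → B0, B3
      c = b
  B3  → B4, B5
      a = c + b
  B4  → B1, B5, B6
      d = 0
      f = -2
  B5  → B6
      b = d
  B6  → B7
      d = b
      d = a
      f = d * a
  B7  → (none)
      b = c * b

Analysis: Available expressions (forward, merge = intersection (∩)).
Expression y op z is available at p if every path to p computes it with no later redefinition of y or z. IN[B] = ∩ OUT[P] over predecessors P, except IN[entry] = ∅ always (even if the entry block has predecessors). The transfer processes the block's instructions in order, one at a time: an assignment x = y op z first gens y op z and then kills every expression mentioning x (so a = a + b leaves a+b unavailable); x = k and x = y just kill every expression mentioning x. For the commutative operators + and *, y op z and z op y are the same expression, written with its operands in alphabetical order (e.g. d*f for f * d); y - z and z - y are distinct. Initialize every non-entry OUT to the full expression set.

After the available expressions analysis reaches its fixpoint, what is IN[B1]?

Per-block solution:
  B0: | IN={} | OUT={a*e, b-b}
  B1: | IN={b-b} | OUT={b-b, d-a}
  B2: | IN={b-b, d-a} | OUT={b-b, d-a}
  B3: | IN={b-b, d-a} | OUT={b+c, b-b}
  B4: | IN={b+c, b-b} | OUT={b+c, b-b}
  B5: | IN={b+c, b-b} | OUT={}
  B6: | IN={} | OUT={a*d}
  B7: | IN={a*d} | OUT={a*d}

Merge at B1: IN[B1] = OUT[B0] ∩ OUT[B4] = {b-b}

Answer: {b-b}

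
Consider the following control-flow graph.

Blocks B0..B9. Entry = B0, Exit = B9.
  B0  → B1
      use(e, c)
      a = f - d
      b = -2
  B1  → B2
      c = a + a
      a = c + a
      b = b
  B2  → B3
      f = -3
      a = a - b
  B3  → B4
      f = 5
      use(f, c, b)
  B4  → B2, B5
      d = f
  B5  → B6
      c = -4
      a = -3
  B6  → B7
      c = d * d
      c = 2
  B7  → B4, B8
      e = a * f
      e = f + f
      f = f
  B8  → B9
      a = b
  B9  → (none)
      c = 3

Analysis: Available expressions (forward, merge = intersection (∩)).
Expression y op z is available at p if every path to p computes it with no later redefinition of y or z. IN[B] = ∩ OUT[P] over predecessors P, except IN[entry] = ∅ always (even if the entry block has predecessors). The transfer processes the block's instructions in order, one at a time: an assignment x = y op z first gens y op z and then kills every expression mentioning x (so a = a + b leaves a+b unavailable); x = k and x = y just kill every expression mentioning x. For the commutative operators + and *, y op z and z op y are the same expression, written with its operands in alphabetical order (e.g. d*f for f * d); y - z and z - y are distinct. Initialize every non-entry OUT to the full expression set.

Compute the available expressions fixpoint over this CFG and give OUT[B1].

Answer: {f-d}

Working:
Per-block solution:
  B0:   IN={}   OUT={f-d}
  B1:   IN={f-d}   OUT={f-d}
  B2:   IN={}   OUT={}
  B3:   IN={}   OUT={}
  B4:   IN={}   OUT={}
  B5:   IN={}   OUT={}
  B6:   IN={}   OUT={d*d}
  B7:   IN={d*d}   OUT={d*d}
  B8:   IN={d*d}   OUT={d*d}
  B9:   IN={d*d}   OUT={d*d}

Merge at B1: IN[B1] = OUT[B0] = {f-d}
Applying B1's transfer function to that IN value gives OUT[B1] (row B1 above).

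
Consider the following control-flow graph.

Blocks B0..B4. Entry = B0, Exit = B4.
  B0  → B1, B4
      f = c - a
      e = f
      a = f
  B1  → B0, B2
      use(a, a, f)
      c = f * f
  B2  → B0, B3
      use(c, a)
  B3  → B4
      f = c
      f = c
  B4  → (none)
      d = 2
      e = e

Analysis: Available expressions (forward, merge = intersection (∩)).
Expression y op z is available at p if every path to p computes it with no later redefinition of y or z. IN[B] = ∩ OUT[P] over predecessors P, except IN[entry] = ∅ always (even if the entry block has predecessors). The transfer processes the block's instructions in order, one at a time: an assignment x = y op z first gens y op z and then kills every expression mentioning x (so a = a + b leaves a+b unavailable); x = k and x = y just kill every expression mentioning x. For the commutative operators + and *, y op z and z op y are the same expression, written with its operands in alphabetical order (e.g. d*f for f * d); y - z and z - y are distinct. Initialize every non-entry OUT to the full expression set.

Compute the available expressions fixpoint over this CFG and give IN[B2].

Converged values:
  B0:  IN={}  OUT={}
  B1:  IN={}  OUT={f*f}
  B2:  IN={f*f}  OUT={f*f}
  B3:  IN={f*f}  OUT={}
  B4:  IN={}  OUT={}

Merge at B2: IN[B2] = OUT[B1] = {f*f}

Answer: {f*f}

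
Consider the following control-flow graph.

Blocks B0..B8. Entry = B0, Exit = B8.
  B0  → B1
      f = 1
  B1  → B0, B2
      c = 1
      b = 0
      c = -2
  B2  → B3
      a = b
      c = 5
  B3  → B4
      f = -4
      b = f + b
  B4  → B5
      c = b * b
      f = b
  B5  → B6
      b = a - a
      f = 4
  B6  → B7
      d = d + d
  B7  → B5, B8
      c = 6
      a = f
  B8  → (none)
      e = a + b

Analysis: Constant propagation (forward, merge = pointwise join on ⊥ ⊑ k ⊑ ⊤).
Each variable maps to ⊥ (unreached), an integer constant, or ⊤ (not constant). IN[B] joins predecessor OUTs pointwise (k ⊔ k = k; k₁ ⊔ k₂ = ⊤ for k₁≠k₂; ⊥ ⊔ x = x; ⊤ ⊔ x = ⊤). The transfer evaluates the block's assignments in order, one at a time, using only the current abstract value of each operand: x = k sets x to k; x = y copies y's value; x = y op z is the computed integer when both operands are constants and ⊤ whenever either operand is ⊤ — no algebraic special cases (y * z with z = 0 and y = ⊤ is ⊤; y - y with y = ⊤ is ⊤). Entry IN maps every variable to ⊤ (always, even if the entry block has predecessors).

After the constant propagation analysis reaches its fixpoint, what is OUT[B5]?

Fixpoint table:
  B0: | IN=(all ⊤) | OUT={f:1; rest ⊤}
  B1: | IN={f:1; rest ⊤} | OUT={b:0, c:-2, f:1; rest ⊤}
  B2: | IN={b:0, c:-2, f:1; rest ⊤} | OUT={a:0, b:0, c:5, f:1; rest ⊤}
  B3: | IN={a:0, b:0, c:5, f:1; rest ⊤} | OUT={a:0, b:-4, c:5, f:-4; rest ⊤}
  B4: | IN={a:0, b:-4, c:5, f:-4; rest ⊤} | OUT={a:0, b:-4, c:16, f:-4; rest ⊤}
  B5: | IN=(all ⊤) | OUT={f:4; rest ⊤}
  B6: | IN={f:4; rest ⊤} | OUT={f:4; rest ⊤}
  B7: | IN={f:4; rest ⊤} | OUT={a:4, c:6, f:4; rest ⊤}
  B8: | IN={a:4, c:6, f:4; rest ⊤} | OUT={a:4, c:6, f:4; rest ⊤}

Merge at B5: IN[B5] = OUT[B4] ⊔ OUT[B7] = {a: ⊤, b: ⊤, c: ⊤, d: ⊤, e: ⊤, f: ⊤}
Applying B5's transfer function to that IN value gives OUT[B5] (row B5 above).

Answer: {a: ⊤, b: ⊤, c: ⊤, d: ⊤, e: ⊤, f: 4}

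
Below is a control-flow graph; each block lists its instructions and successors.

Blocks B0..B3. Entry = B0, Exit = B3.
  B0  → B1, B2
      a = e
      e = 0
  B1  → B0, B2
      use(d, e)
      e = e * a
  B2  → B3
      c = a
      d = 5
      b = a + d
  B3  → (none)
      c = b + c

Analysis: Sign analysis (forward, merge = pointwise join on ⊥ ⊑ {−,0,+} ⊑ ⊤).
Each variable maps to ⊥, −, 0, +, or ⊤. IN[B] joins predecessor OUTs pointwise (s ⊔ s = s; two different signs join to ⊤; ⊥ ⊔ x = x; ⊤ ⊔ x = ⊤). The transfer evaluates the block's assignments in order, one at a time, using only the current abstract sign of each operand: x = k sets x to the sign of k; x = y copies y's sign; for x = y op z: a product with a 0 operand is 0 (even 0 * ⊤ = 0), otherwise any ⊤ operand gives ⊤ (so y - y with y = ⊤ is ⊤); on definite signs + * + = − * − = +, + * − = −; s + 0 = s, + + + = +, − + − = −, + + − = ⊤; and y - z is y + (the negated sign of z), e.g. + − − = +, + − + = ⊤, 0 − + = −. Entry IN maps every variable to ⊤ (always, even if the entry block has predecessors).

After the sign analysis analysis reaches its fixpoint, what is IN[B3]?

Fixpoint table:
  B0:  IN=(all ⊤)  OUT={e:0; rest ⊤}
  B1:  IN={e:0; rest ⊤}  OUT={e:0; rest ⊤}
  B2:  IN={e:0; rest ⊤}  OUT={d:+, e:0; rest ⊤}
  B3:  IN={d:+, e:0; rest ⊤}  OUT={d:+, e:0; rest ⊤}

Merge at B3: IN[B3] = OUT[B2] = {a: ⊤, b: ⊤, c: ⊤, d: +, e: 0, f: ⊤}

Answer: {a: ⊤, b: ⊤, c: ⊤, d: +, e: 0, f: ⊤}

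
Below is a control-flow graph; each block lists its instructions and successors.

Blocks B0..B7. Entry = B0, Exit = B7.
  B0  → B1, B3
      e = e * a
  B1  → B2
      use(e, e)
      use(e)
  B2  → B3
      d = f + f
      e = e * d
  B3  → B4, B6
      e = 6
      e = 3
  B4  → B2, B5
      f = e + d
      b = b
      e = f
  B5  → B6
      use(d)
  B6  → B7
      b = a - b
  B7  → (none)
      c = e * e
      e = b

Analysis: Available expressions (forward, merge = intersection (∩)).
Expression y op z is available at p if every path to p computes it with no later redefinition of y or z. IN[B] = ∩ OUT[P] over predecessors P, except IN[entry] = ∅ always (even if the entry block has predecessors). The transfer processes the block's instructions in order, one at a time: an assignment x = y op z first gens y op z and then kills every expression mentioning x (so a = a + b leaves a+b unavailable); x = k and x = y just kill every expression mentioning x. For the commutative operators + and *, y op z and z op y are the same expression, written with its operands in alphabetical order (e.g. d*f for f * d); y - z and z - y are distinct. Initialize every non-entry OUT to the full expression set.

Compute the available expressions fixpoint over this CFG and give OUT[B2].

Answer: {f+f}

Working:
Fixpoint table:
  B0: | IN={} | OUT={}
  B1: | IN={} | OUT={}
  B2: | IN={} | OUT={f+f}
  B3: | IN={} | OUT={}
  B4: | IN={} | OUT={}
  B5: | IN={} | OUT={}
  B6: | IN={} | OUT={}
  B7: | IN={} | OUT={}

Merge at B2: IN[B2] = OUT[B1] ∩ OUT[B4] = {}
Applying B2's transfer function to that IN value gives OUT[B2] (row B2 above).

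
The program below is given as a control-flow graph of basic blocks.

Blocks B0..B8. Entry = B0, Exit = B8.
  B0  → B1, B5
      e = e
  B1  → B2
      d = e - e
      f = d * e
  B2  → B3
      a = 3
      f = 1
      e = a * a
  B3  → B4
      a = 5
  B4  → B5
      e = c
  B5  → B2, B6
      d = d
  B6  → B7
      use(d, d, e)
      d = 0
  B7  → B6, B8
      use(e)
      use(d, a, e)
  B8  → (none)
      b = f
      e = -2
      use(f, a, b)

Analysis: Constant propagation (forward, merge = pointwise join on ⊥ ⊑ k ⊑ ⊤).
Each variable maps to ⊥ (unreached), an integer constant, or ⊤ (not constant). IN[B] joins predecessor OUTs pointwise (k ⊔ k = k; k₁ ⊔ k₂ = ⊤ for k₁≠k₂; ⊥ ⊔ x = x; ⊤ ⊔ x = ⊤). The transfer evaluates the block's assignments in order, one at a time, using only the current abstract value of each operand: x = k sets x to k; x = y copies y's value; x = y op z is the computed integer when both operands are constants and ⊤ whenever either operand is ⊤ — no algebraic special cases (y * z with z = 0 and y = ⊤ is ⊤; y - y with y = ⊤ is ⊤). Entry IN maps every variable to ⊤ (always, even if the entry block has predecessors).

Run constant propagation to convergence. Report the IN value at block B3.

Converged values:
  B0:   IN=(all ⊤)   OUT=(all ⊤)
  B1:   IN=(all ⊤)   OUT=(all ⊤)
  B2:   IN=(all ⊤)   OUT={a:3, e:9, f:1; rest ⊤}
  B3:   IN={a:3, e:9, f:1; rest ⊤}   OUT={a:5, e:9, f:1; rest ⊤}
  B4:   IN={a:5, e:9, f:1; rest ⊤}   OUT={a:5, f:1; rest ⊤}
  B5:   IN=(all ⊤)   OUT=(all ⊤)
  B6:   IN=(all ⊤)   OUT={d:0; rest ⊤}
  B7:   IN={d:0; rest ⊤}   OUT={d:0; rest ⊤}
  B8:   IN={d:0; rest ⊤}   OUT={d:0, e:-2; rest ⊤}

Merge at B3: IN[B3] = OUT[B2] = {a: 3, b: ⊤, c: ⊤, d: ⊤, e: 9, f: 1}

Answer: {a: 3, b: ⊤, c: ⊤, d: ⊤, e: 9, f: 1}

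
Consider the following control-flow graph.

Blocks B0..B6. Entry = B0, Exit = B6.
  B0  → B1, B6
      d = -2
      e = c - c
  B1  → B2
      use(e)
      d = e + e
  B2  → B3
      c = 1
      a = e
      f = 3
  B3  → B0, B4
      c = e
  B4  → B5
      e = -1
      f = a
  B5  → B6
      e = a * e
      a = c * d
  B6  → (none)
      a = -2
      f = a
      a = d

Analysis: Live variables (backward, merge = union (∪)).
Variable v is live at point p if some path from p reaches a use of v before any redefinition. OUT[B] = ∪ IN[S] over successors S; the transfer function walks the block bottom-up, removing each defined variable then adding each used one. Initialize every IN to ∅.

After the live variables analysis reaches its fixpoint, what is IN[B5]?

Answer: {a, c, d, e}

Trace:
Per-block solution:
  B0:  IN={c}  OUT={d, e}
  B1:  IN={e}  OUT={d, e}
  B2:  IN={d, e}  OUT={a, d, e}
  B3:  IN={a, d, e}  OUT={a, c, d}
  B4:  IN={a, c, d}  OUT={a, c, d, e}
  B5:  IN={a, c, d, e}  OUT={d}
  B6:  IN={d}  OUT={}

Merge at B5: OUT[B5] = IN[B6] = {d}
Applying B5's transfer function to that OUT value gives IN[B5] (row B5 above).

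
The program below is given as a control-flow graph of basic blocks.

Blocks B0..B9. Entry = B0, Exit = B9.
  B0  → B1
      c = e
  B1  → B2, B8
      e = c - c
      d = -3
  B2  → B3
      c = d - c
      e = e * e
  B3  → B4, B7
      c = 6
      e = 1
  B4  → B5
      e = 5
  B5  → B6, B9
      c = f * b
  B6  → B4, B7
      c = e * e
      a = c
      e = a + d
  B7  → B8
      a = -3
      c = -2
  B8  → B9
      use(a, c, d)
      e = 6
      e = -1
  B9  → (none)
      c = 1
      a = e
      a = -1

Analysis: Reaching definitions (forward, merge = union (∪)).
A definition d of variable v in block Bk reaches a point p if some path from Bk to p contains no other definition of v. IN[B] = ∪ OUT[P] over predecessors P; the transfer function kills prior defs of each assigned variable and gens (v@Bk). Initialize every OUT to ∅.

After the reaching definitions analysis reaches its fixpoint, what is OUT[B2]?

Answer: {c@B2, d@B1, e@B2}

Working:
Converged values:
  B0:  IN={}  OUT={c@B0}
  B1:  IN={c@B0}  OUT={c@B0, d@B1, e@B1}
  B2:  IN={c@B0, d@B1, e@B1}  OUT={c@B2, d@B1, e@B2}
  B3:  IN={c@B2, d@B1, e@B2}  OUT={c@B3, d@B1, e@B3}
  B4:  IN={a@B6, c@B3, c@B6, d@B1, e@B3, e@B6}  OUT={a@B6, c@B3, c@B6, d@B1, e@B4}
  B5:  IN={a@B6, c@B3, c@B6, d@B1, e@B4}  OUT={a@B6, c@B5, d@B1, e@B4}
  B6:  IN={a@B6, c@B5, d@B1, e@B4}  OUT={a@B6, c@B6, d@B1, e@B6}
  B7:  IN={a@B6, c@B3, c@B6, d@B1, e@B3, e@B6}  OUT={a@B7, c@B7, d@B1, e@B3, e@B6}
  B8:  IN={a@B7, c@B0, c@B7, d@B1, e@B1, e@B3, e@B6}  OUT={a@B7, c@B0, c@B7, d@B1, e@B8}
  B9:  IN={a@B6, a@B7, c@B0, c@B5, c@B7, d@B1, e@B4, e@B8}  OUT={a@B9, c@B9, d@B1, e@B4, e@B8}

Merge at B2: IN[B2] = OUT[B1] = {c@B0, d@B1, e@B1}
Applying B2's transfer function to that IN value gives OUT[B2] (row B2 above).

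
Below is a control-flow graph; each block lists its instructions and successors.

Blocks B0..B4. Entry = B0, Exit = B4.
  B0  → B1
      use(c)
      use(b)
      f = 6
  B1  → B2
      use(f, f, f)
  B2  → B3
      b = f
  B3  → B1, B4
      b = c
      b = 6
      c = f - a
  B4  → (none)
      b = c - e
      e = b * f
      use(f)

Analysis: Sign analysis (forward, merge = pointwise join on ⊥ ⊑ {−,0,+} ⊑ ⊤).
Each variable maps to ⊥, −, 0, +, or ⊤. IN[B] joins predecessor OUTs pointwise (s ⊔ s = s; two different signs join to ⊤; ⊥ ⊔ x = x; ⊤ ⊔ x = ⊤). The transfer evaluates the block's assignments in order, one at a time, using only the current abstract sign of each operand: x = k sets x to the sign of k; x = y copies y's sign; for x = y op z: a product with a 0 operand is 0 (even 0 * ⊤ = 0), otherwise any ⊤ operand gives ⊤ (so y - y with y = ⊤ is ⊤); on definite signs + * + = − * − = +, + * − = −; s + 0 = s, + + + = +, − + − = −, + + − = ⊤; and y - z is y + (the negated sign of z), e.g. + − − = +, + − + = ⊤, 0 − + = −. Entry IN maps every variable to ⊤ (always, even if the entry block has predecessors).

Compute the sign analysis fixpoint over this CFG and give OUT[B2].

Per-block solution:
  B0: | IN=(all ⊤) | OUT={f:+; rest ⊤}
  B1: | IN={f:+; rest ⊤} | OUT={f:+; rest ⊤}
  B2: | IN={f:+; rest ⊤} | OUT={b:+, f:+; rest ⊤}
  B3: | IN={b:+, f:+; rest ⊤} | OUT={b:+, f:+; rest ⊤}
  B4: | IN={b:+, f:+; rest ⊤} | OUT={f:+; rest ⊤}

Merge at B2: IN[B2] = OUT[B1] = {a: ⊤, b: ⊤, c: ⊤, d: ⊤, e: ⊤, f: +}
Applying B2's transfer function to that IN value gives OUT[B2] (row B2 above).

Answer: {a: ⊤, b: +, c: ⊤, d: ⊤, e: ⊤, f: +}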